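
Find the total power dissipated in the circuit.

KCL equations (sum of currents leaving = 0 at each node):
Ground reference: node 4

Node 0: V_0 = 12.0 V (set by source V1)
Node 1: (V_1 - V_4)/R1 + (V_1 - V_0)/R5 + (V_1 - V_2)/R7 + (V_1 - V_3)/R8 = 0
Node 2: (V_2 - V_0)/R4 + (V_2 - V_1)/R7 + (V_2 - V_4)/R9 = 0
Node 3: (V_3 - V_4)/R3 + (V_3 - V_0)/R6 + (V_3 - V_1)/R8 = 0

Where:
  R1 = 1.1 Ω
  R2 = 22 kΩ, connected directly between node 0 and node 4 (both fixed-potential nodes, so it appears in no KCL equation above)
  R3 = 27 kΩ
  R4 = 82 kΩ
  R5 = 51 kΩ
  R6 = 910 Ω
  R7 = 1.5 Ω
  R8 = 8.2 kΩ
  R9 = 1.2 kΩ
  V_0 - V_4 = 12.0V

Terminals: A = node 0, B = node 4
Nodal analysis, taking node 4 as the 0 V reference.
Source V1 fixes V_0 = 12 V.
KCL at each unknown node (sum of currents leaving = 0; resistances in Ω):
  Node 1: (V_1 - 0)/1.1 + (V_1 - 12)/51000 + (V_1 - V_2)/1.5 + (V_1 - V_3)/8200 = 0
  Node 2: (V_2 - 12)/82000 + (V_2 - V_1)/1.5 + (V_2 - 0)/1200 = 0
  Node 3: (V_3 - 0)/27000 + (V_3 - 12)/910 + (V_3 - V_1)/8200 = 0
Collecting terms (coefficients in siemens):
  1.576·V_1 - 0.6667·V_2 - 0.000122·V_3 = 0.0002353
  0.6675·V_2 - 0.6667·V_1 = 0.0001463
  0.001258·V_3 - 0.000122·V_1 = 0.01319
Solving these 3 simultaneous equations (Gaussian elimination) gives:
  V_1 = 0.001824 V, V_2 = 0.002041 V, V_3 = 10.48 V
Power in each resistor, P = (ΔV)²/R:
  P_R1 = (0.001824 - 0)²/1.1 = 0.000003024 W
  P_R2 = (12 - 0)²/22000 = 0.006545 W
  P_R3 = (10.48 - 0)²/27000 = 0.00407 W
  P_R4 = (12 - 0.002041)²/82000 = 0.001756 W
  P_R5 = (12 - 0.001824)²/51000 = 0.002823 W
  P_R6 = (12 - 10.48)²/910 = 0.002527 W
  P_R7 = (0.001824 - 0.002041)²/1.5 = 0.00000003137 W
  P_R8 = (0.001824 - 10.48)²/8200 = 0.0134 W
  P_R9 = (0.002041 - 0)²/1200 = 0.000000003471 W
P_total = P_R1 + P_R2 + P_R3 + P_R4 + P_R5 + P_R6 + P_R7 + P_R8 + P_R9 = 0.03112 W

Final answer: 0.03112 W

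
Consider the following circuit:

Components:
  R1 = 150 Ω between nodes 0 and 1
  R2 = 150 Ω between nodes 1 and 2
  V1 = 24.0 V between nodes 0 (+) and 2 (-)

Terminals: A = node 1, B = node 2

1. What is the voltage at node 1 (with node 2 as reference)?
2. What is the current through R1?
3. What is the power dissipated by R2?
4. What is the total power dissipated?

Nodal analysis, taking node 2 as the 0 V reference.
Source V1 fixes V_0 = 24 V.
KCL at each unknown node (sum of currents leaving = 0; resistances in Ω):
  Node 1: (V_1 - 24)/150 + (V_1 - 0)/150 = 0
Collecting terms: 0.01333 × V_1 = 0.16  =>  V_1 = 12 V
Part 1:
  Read off the nodal solution: V_1 = 12 V
Part 2:
  I_R1 = (V_0 - V_1)/R1 = (24 - 12)/150 = 0.08 A
  Magnitude: I_R1 = 0.08 A
Part 3:
  I_R2 = (V_1 - V_2)/R2 = (12 - 0)/150 = 0.08 A
  P_R2 = I_R2² × R2 = (0.08)² × 150 = 0.96 W
Part 4:
  Power in each resistor, P = (ΔV)²/R:
    P_R1 = (24 - 12)²/150 = 0.96 W
    P_R2 = (12 - 0)²/150 = 0.96 W
  P_total = P_R1 + P_R2 = 1.92 W

Final answers:
1. V_1 = 12 V
2. I_R1 = 0.08 A
3. P_R2 = 0.96 W
4. P_total = 1.92 W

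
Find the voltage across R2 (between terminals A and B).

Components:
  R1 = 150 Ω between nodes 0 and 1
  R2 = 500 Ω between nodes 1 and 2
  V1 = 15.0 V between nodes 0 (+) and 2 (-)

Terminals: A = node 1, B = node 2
R1 and R2 are in series across V1 (node 0 → node 1 → node 2), and the output A–B is taken across R2, so this is a voltage divider.
Series current: I = V1/(R1 + R2) = 15/(150 + 500) = 15/650 = 0.02308 A
V_R2 = I × R2 = V1 × R2/(R1 + R2) = 15 × 500/650 = 11.54 V

Final answer: 11.54 V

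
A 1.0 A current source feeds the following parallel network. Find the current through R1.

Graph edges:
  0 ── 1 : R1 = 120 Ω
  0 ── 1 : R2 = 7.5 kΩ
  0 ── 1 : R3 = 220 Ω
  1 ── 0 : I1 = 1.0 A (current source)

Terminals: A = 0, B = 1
All resistors sit directly between nodes 0 and 1, so they are in parallel and share one voltage V; the full source current 1 A splits among them.
1/R_par = 1/120 + 1/7500 + 1/220 = 0.01301 S  =>  R_par = 76.85 Ω
V = I × R_par = 1 × 76.85 = 76.85 V
I_R1 = V/R1 = 76.85/120 = 0.6404 A

Final answer: 0.6404 A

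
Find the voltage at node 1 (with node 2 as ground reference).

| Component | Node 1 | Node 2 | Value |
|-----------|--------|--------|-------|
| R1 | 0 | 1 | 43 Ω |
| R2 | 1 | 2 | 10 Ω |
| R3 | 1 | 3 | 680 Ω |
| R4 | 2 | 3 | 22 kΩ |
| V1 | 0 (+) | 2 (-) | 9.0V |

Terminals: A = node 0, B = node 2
Nodal analysis, taking node 2 as the 0 V reference.
Source V1 fixes V_0 = 9 V.
KCL at each unknown node (sum of currents leaving = 0; resistances in Ω):
  Node 1: (V_1 - 9)/43 + (V_1 - 0)/10 + (V_1 - V_3)/680 = 0
  Node 3: (V_3 - V_1)/680 + (V_3 - 0)/22000 = 0
Collecting terms (coefficients in siemens):
  0.1247·V_1 - 0.001471·V_3 = 0.2093
  0.001516·V_3 - 0.001471·V_1 = 0
Determinant D = (0.1247)(0.001516) - (-0.001471)(-0.001471) = 0.0001869
V_1 = [(0.2093)(0.001516) - (-0.001471)(0)]/D = 1.698 V
V_3 = [(0.1247)(0) - (0.2093)(-0.001471)]/D = 1.647 V
The requested potential is V_1 = 1.698 V.

Final answer: V_1 = 1.698 V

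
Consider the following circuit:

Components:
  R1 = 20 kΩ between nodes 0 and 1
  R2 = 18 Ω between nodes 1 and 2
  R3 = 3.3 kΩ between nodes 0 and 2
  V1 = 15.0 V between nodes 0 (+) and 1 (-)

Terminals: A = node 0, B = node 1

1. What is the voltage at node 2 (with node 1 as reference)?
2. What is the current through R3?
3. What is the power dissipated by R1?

Nodal analysis, taking node 1 as the 0 V reference.
Source V1 fixes V_0 = 15 V.
KCL at each unknown node (sum of currents leaving = 0; resistances in Ω):
  Node 2: (V_2 - 0)/18 + (V_2 - 15)/3300 = 0
Collecting terms: 0.05586 × V_2 = 0.004545  =>  V_2 = 0.08137 V
Part 1:
  Read off the nodal solution: V_2 = 0.08137 V
Part 2:
  I_R3 = (V_0 - V_2)/R3 = (15 - 0.08137)/3300 = 0.004521 A
  Magnitude: I_R3 = 0.004521 A
Part 3:
  I_R1 = (V_0 - V_1)/R1 = (15 - 0)/20000 = 0.00075 A
  P_R1 = I_R1² × R1 = (0.00075)² × 20000 = 0.01125 W

Final answers:
1. V_2 = 0.08137 V
2. I_R3 = 0.004521 A
3. P_R1 = 0.01125 W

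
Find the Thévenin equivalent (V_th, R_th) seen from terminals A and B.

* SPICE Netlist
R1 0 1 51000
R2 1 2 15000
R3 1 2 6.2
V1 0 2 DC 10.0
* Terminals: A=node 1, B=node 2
Step 1 — V_th is the open-circuit voltage V_A - V_B (nothing connected across the terminals).
Nodal analysis, taking node 2 as the 0 V reference.
Source V1 fixes V_0 = 10 V.
KCL at each unknown node (sum of currents leaving = 0; resistances in Ω):
  Node 1: (V_1 - 10)/51000 + (V_1 - 0)/15000 + (V_1 - 0)/6.2 = 0
Collecting terms: 0.1614 × V_1 = 0.0001961  =>  V_1 = 0.001215 V
V_th = V_1 - V_2 = 0.001215 - 0 = 0.001215 V
Step 2 — R_th: zero the source — replace V1 by a short circuit (node 2 merges into node 0) — and find the resistance seen between A (node 1) and B (node 0).
Reduce the network between node 1 (A) and node 0 (B) by series/parallel combination:
  Rp1 = R1 ‖ R2 ‖ R3 (parallel, all between nodes 0 and 1) = 1/(1/51000 + 1/15000 + 1/6.2) = 6.197 Ω
R_th = 6.197 Ω

Final answer: V_th = 0.001215 V, R_th = 6.197 Ω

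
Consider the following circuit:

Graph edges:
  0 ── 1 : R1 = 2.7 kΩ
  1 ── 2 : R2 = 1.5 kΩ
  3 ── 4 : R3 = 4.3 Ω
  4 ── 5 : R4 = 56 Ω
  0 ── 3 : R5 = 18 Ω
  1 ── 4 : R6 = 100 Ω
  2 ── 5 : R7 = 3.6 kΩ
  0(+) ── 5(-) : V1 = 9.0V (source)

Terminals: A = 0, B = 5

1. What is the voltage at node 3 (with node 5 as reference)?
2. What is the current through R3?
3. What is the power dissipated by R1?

Nodal analysis, taking node 5 as the 0 V reference.
Source V1 fixes V_0 = 9 V.
KCL at each unknown node (sum of currents leaving = 0; resistances in Ω):
  Node 1: (V_1 - 9)/2700 + (V_1 - V_2)/1500 + (V_1 - V_4)/100 = 0
  Node 2: (V_2 - V_1)/1500 + (V_2 - 0)/3600 = 0
  Node 3: (V_3 - V_4)/4.3 + (V_3 - 9)/18 = 0
  Node 4: (V_4 - V_3)/4.3 + (V_4 - 0)/56 + (V_4 - V_1)/100 = 0
Collecting terms (coefficients in siemens):
  0.01104·V_1 - 0.0006667·V_2 - 0.01·V_4 = 0.003333
  0.0009444·V_2 - 0.0006667·V_1 = 0
  0.2881·V_3 - 0.2326·V_4 = 0.5
  0.2604·V_4 - 0.01·V_1 - 0.2326·V_3 = 0
Solving these 4 simultaneous equations (Gaussian elimination) gives:
  V_1 = 6.403 V, V_2 = 4.52 V, V_3 = 6.927 V, V_4 = 6.432 V
Part 1:
  Read off the nodal solution: V_3 = 6.927 V
Part 2:
  I_R3 = (V_3 - V_4)/R3 = (6.927 - 6.432)/4.3 = 0.1152 A
  Magnitude: I_R3 = 0.1152 A
Part 3:
  I_R1 = (V_0 - V_1)/R1 = (9 - 6.403)/2700 = 0.0009619 A
  P_R1 = I_R1² × R1 = (0.0009619)² × 2700 = 0.002498 W

Final answers:
1. V_3 = 6.927 V
2. I_R3 = 0.1152 A
3. P_R1 = 0.002498 W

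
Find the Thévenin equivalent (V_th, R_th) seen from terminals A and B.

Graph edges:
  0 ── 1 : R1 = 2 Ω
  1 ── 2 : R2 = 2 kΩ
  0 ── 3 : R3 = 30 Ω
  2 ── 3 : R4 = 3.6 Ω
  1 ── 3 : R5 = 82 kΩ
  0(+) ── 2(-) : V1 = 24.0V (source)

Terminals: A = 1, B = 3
Step 1 — V_th is the open-circuit voltage V_A - V_B (nothing connected across the terminals).
Nodal analysis, taking node 2 as the 0 V reference.
Source V1 fixes V_0 = 24 V.
KCL at each unknown node (sum of currents leaving = 0; resistances in Ω):
  Node 1: (V_1 - 24)/2 + (V_1 - 0)/2000 + (V_1 - V_3)/82000 = 0
  Node 3: (V_3 - 24)/30 + (V_3 - 0)/3.6 + (V_3 - V_1)/82000 = 0
Collecting terms (coefficients in siemens):
  0.5005·V_1 - 0.0000122·V_3 = 12
  0.3111·V_3 - 0.0000122·V_1 = 0.8
Determinant D = (0.5005)(0.3111) - (-0.0000122)(-0.0000122) = 0.1557
V_1 = [(12)(0.3111) - (-0.0000122)(0.8)]/D = 23.98 V
V_3 = [(0.5005)(0.8) - (12)(-0.0000122)]/D = 2.572 V
V_th = V_1 - V_3 = 23.98 - 2.572 = 21.4 V
Step 2 — R_th: zero the source — replace V1 by a short circuit (node 2 merges into node 0) — and find the resistance seen between A (node 1) and B (node 3).
Reduce the network between node 1 (A) and node 3 (B) by series/parallel combination:
  Rp1 = R1 ‖ R2 (parallel, both between nodes 0 and 1) = 1/(1/2 + 1/2000) = 1.998 Ω
  Rp2 = R3 ‖ R4 (parallel, both between nodes 0 and 3) = 1/(1/30 + 1/3.6) = 3.214 Ω
  Rs1 = Rp1 + Rp2 (series, joined only at node 0) = 1.998 + 3.214 = 5.212 Ω
  Rp3 = R5 ‖ Rs1 (parallel, both between nodes 1 and 3) = 1/(1/82000 + 1/5.212) = 5.212 Ω
R_th = 5.212 Ω

Final answer: V_th = 21.4 V, R_th = 5.212 Ω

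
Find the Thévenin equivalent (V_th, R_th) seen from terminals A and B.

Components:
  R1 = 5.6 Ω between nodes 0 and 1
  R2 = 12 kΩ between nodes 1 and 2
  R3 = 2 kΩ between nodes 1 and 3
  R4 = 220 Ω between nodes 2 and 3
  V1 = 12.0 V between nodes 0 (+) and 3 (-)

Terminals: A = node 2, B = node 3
Step 1 — V_th is the open-circuit voltage V_A - V_B (nothing connected across the terminals).
Nodal analysis, taking node 3 as the 0 V reference.
Source V1 fixes V_0 = 12 V.
KCL at each unknown node (sum of currents leaving = 0; resistances in Ω):
  Node 1: (V_1 - 12)/5.6 + (V_1 - V_2)/12000 + (V_1 - 0)/2000 = 0
  Node 2: (V_2 - V_1)/12000 + (V_2 - 0)/220 = 0
Collecting terms (coefficients in siemens):
  0.1792·V_1 - 0.00008333·V_2 = 2.143
  0.004629·V_2 - 0.00008333·V_1 = 0
Determinant D = (0.1792)(0.004629) - (-0.00008333)(-0.00008333) = 0.0008293
V_1 = [(2.143)(0.004629) - (-0.00008333)(0)]/D = 11.96 V
V_2 = [(0.1792)(0) - (2.143)(-0.00008333)]/D = 0.2153 V
V_th = V_2 - V_3 = 0.2153 - 0 = 0.2153 V
Step 2 — R_th: zero the source — replace V1 by a short circuit (node 3 merges into node 0) — and find the resistance seen between A (node 2) and B (node 0).
Reduce the network between node 2 (A) and node 0 (B) by series/parallel combination:
  Rp1 = R1 ‖ R3 (parallel, both between nodes 0 and 1) = 1/(1/5.6 + 1/2000) = 5.584 Ω
  Rs1 = R2 + Rp1 (series, joined only at node 1) = 12000 + 5.584 = 12010 Ω
  Rp2 = R4 ‖ Rs1 (parallel, both between nodes 0 and 2) = 1/(1/220 + 1/12010) = 216 Ω
R_th = 216 Ω

Final answer: V_th = 0.2153 V, R_th = 216 Ω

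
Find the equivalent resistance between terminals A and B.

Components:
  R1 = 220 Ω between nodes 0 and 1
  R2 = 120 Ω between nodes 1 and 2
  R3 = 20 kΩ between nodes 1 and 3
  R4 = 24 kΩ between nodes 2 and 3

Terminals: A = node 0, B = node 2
Reduce the network between node 0 (A) and node 2 (B) by series/parallel combination:
  Rs1 = R3 + R4 (series, joined only at node 3) = 20000 + 24000 = 44000 Ω
  Rp1 = R2 ‖ Rs1 (parallel, both between nodes 1 and 2) = 1/(1/120 + 1/44000) = 119.7 Ω
  Rs2 = R1 + Rp1 (series, joined only at node 1) = 220 + 119.7 = 339.7 Ω
R_eq = 339.7 Ω

Final answer: 339.7 Ω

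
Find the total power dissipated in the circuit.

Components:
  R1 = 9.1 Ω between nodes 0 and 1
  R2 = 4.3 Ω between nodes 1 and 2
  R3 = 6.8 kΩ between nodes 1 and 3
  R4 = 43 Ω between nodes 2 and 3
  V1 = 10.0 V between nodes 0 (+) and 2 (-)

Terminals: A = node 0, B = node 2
Nodal analysis, taking node 2 as the 0 V reference.
Source V1 fixes V_0 = 10 V.
KCL at each unknown node (sum of currents leaving = 0; resistances in Ω):
  Node 1: (V_1 - 10)/9.1 + (V_1 - 0)/4.3 + (V_1 - V_3)/6800 = 0
  Node 3: (V_3 - V_1)/6800 + (V_3 - 0)/43 = 0
Collecting terms (coefficients in siemens):
  0.3426·V_1 - 0.0001471·V_3 = 1.099
  0.0234·V_3 - 0.0001471·V_1 = 0
Determinant D = (0.3426)(0.0234) - (-0.0001471)(-0.0001471) = 0.008018
V_1 = [(1.099)(0.0234) - (-0.0001471)(0)]/D = 3.208 V
V_3 = [(0.3426)(0) - (1.099)(-0.0001471)]/D = 0.02016 V
Power in each resistor, P = (ΔV)²/R:
  P_R1 = (10 - 3.208)²/9.1 = 5.07 W
  P_R2 = (3.208 - 0)²/4.3 = 2.393 W
  P_R3 = (3.208 - 0.02016)²/6800 = 0.001494 W
  P_R4 = (0 - 0.02016)²/43 = 0.000009448 W
P_total = P_R1 + P_R2 + P_R3 + P_R4 = 7.464 W

Final answer: 7.464 W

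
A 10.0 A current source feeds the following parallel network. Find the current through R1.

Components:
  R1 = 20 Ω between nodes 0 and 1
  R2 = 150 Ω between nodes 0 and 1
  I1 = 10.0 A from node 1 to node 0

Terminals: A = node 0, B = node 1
All resistors sit directly between nodes 0 and 1, so they are in parallel and share one voltage V; the full source current 10 A splits among them.
1/R_par = 1/20 + 1/150 = 0.05667 S  =>  R_par = 17.65 Ω
V = I × R_par = 10 × 17.65 = 176.5 V
I_R1 = V/R1 = 176.5/20 = 8.824 A

Final answer: 8.824 A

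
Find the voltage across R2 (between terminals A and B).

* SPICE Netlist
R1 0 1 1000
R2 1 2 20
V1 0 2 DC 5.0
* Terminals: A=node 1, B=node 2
R1 and R2 are in series across V1 (node 0 → node 1 → node 2), and the output A–B is taken across R2, so this is a voltage divider.
Series current: I = V1/(R1 + R2) = 5/(1000 + 20) = 5/1020 = 0.004902 A
V_R2 = I × R2 = V1 × R2/(R1 + R2) = 5 × 20/1020 = 0.09804 V

Final answer: 0.09804 V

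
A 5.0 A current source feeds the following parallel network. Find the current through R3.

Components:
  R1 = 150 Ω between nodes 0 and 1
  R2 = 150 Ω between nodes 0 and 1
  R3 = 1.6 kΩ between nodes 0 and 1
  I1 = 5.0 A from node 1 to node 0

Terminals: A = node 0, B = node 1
All resistors sit directly between nodes 0 and 1, so they are in parallel and share one voltage V; the full source current 5 A splits among them.
1/R_par = 1/150 + 1/150 + 1/1600 = 0.01396 S  =>  R_par = 71.64 Ω
V = I × R_par = 5 × 71.64 = 358.2 V
I_R3 = V/R3 = 358.2/1600 = 0.2239 A

Final answer: 0.2239 A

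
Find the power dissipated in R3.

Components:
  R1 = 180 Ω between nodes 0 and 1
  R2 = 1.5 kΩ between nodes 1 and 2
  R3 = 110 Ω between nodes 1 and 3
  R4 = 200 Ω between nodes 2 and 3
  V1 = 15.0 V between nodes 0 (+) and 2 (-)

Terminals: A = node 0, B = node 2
Nodal analysis, taking node 2 as the 0 V reference.
Source V1 fixes V_0 = 15 V.
KCL at each unknown node (sum of currents leaving = 0; resistances in Ω):
  Node 1: (V_1 - 15)/180 + (V_1 - 0)/1500 + (V_1 - V_3)/110 = 0
  Node 3: (V_3 - V_1)/110 + (V_3 - 0)/200 = 0
Collecting terms (coefficients in siemens):
  0.01531·V_1 - 0.009091·V_3 = 0.08333
  0.01409·V_3 - 0.009091·V_1 = 0
Determinant D = (0.01531)(0.01409) - (-0.009091)(-0.009091) = 0.0001331
V_1 = [(0.08333)(0.01409) - (-0.009091)(0)]/D = 8.82 V
V_3 = [(0.01531)(0) - (0.08333)(-0.009091)]/D = 5.69 V
I_R3 = (V_1 - V_3)/R3 = (8.82 - 5.69)/110 = 0.02845 A
P_R3 = I_R3² × R3 = (0.02845)² × 110 = 0.08905 W

Final answer: 0.08905 W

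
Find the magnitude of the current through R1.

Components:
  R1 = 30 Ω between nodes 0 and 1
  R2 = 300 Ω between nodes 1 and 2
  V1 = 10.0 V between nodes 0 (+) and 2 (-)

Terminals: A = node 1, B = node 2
Nodal analysis, taking node 2 as the 0 V reference.
Source V1 fixes V_0 = 10 V.
KCL at each unknown node (sum of currents leaving = 0; resistances in Ω):
  Node 1: (V_1 - 10)/30 + (V_1 - 0)/300 = 0
Collecting terms: 0.03667 × V_1 = 0.3333  =>  V_1 = 9.091 V
I_R1 = (V_0 - V_1)/R1 = (10 - 9.091)/30 = 0.0303 A
|I_R1| = 0.0303 A

Final answer: |I_R1| = 0.0303 A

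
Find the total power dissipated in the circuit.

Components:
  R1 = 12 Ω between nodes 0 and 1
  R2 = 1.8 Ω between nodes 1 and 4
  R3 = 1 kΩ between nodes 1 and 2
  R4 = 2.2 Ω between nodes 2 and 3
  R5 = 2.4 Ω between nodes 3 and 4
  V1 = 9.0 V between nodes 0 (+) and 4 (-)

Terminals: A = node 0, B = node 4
Nodal analysis, taking node 4 as the 0 V reference.
Source V1 fixes V_0 = 9 V.
KCL at each unknown node (sum of currents leaving = 0; resistances in Ω):
  Node 1: (V_1 - 9)/12 + (V_1 - 0)/1.8 + (V_1 - V_2)/1000 = 0
  Node 2: (V_2 - V_1)/1000 + (V_2 - V_3)/2.2 = 0
  Node 3: (V_3 - V_2)/2.2 + (V_3 - 0)/2.4 = 0
Collecting terms (coefficients in siemens):
  0.6399·V_1 - 0.001·V_2 = 0.75
  0.4555·V_2 - 0.001·V_1 - 0.4545·V_3 = 0
  0.8712·V_3 - 0.4545·V_2 = 0
Solving these 3 simultaneous equations (Gaussian elimination) gives:
  V_1 = 1.172 V, V_2 = 0.005367 V, V_3 = 0.0028 V
Power in each resistor, P = (ΔV)²/R:
  P_R1 = (9 - 1.172)²/12 = 5.106 W
  P_R2 = (1.172 - 0)²/1.8 = 0.7632 W
  P_R3 = (1.172 - 0.005367)²/1000 = 0.001361 W
  P_R4 = (0.005367 - 0.0028)²/2.2 = 0.000002995 W
  P_R5 = (0.0028 - 0)²/2.4 = 0.000003267 W
P_total = P_R1 + P_R2 + P_R3 + P_R4 + P_R5 = 5.871 W

Final answer: 5.871 W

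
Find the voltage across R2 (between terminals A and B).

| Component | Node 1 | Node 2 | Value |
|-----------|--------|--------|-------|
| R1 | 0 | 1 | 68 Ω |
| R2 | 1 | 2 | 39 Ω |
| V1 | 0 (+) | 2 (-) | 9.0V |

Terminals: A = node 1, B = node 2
R1 and R2 are in series across V1 (node 0 → node 1 → node 2), and the output A–B is taken across R2, so this is a voltage divider.
Series current: I = V1/(R1 + R2) = 9/(68 + 39) = 9/107 = 0.08411 A
V_R2 = I × R2 = V1 × R2/(R1 + R2) = 9 × 39/107 = 3.28 V

Final answer: 3.28 V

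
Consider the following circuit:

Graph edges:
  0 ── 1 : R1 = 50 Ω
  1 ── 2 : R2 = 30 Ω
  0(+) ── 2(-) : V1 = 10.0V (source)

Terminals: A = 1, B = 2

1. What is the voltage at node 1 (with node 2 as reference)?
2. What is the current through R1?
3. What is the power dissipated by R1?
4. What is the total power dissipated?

Nodal analysis, taking node 2 as the 0 V reference.
Source V1 fixes V_0 = 10 V.
KCL at each unknown node (sum of currents leaving = 0; resistances in Ω):
  Node 1: (V_1 - 10)/50 + (V_1 - 0)/30 = 0
Collecting terms: 0.05333 × V_1 = 0.2  =>  V_1 = 3.75 V
Part 1:
  Read off the nodal solution: V_1 = 3.75 V
Part 2:
  I_R1 = (V_0 - V_1)/R1 = (10 - 3.75)/50 = 0.125 A
  Magnitude: I_R1 = 0.125 A
Part 3:
  I_R1 = (V_0 - V_1)/R1 = (10 - 3.75)/50 = 0.125 A
  P_R1 = I_R1² × R1 = (0.125)² × 50 = 0.7812 W
Part 4:
  Power in each resistor, P = (ΔV)²/R:
    P_R1 = (10 - 3.75)²/50 = 0.7812 W
    P_R2 = (3.75 - 0)²/30 = 0.4688 W
  P_total = P_R1 + P_R2 = 1.25 W

Final answers:
1. V_1 = 3.75 V
2. I_R1 = 0.125 A
3. P_R1 = 0.7812 W
4. P_total = 1.25 W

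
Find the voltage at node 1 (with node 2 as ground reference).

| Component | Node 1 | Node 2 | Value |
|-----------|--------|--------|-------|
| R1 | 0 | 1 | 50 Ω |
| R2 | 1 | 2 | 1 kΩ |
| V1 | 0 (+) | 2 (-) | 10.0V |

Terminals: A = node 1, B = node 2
Nodal analysis, taking node 2 as the 0 V reference.
Source V1 fixes V_0 = 10 V.
KCL at each unknown node (sum of currents leaving = 0; resistances in Ω):
  Node 1: (V_1 - 10)/50 + (V_1 - 0)/1000 = 0
Collecting terms: 0.021 × V_1 = 0.2  =>  V_1 = 9.524 V
The requested potential is V_1 = 9.524 V.

Final answer: V_1 = 9.524 V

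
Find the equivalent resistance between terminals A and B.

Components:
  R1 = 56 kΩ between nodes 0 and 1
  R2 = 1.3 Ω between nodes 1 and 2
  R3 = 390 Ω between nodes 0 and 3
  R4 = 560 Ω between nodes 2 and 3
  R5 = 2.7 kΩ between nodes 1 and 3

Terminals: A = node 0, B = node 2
The network is not a plain series/parallel combination. Inject a 1 A test current into terminal A (node 0) and return it from terminal B (node 2); then R_eq = V_A / (1 A).
Nodal analysis, taking node 2 as the 0 V reference.
Current source I_test pushes 1 A into node 0 and draws it out of node 2.
KCL at each unknown node (sum of currents leaving = 0; resistances in Ω):
  Node 0: (V_0 - V_1)/56000 + (V_0 - V_3)/390 - 1 = 0
  Node 1: (V_1 - V_0)/56000 + (V_1 - 0)/1.3 + (V_1 - V_3)/2700 = 0
  Node 3: (V_3 - V_0)/390 + (V_3 - V_1)/2700 + (V_3 - 0)/560 = 0
Collecting terms (coefficients in siemens):
  0.002582·V_0 - 0.00001786·V_1 - 0.002564·V_3 = 1
  0.7696·V_1 - 0.00001786·V_0 - 0.0003704·V_3 = 0
  0.00472·V_3 - 0.002564·V_0 - 0.0003704·V_1 = 0
Solving these 3 simultaneous equations (Gaussian elimination) gives:
  V_0 = 841 V, V_1 = 0.2394 V, V_3 = 456.9 V
R_eq = V_0 / 1 A = 841 Ω

Final answer: 841 Ω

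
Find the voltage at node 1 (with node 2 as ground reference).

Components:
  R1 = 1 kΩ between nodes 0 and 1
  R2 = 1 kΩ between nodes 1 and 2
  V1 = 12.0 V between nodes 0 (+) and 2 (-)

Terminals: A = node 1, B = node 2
Nodal analysis, taking node 2 as the 0 V reference.
Source V1 fixes V_0 = 12 V.
KCL at each unknown node (sum of currents leaving = 0; resistances in Ω):
  Node 1: (V_1 - 12)/1000 + (V_1 - 0)/1000 = 0
Collecting terms: 0.002 × V_1 = 0.012  =>  V_1 = 6 V
The requested potential is V_1 = 6 V.

Final answer: V_1 = 6 V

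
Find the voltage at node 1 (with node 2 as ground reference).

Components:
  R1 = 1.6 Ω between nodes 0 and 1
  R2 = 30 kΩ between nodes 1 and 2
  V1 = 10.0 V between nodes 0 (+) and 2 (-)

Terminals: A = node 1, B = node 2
Nodal analysis, taking node 2 as the 0 V reference.
Source V1 fixes V_0 = 10 V.
KCL at each unknown node (sum of currents leaving = 0; resistances in Ω):
  Node 1: (V_1 - 10)/1.6 + (V_1 - 0)/30000 = 0
Collecting terms: 0.625 × V_1 = 6.25  =>  V_1 = 9.999 V
The requested potential is V_1 = 9.999 V.

Final answer: V_1 = 9.999 V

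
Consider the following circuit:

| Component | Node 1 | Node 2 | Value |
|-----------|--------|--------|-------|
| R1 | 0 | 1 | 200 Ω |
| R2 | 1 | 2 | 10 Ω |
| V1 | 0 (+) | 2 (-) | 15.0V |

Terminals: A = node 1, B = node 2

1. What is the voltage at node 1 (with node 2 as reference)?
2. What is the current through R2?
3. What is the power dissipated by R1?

Nodal analysis, taking node 2 as the 0 V reference.
Source V1 fixes V_0 = 15 V.
KCL at each unknown node (sum of currents leaving = 0; resistances in Ω):
  Node 1: (V_1 - 15)/200 + (V_1 - 0)/10 = 0
Collecting terms: 0.105 × V_1 = 0.075  =>  V_1 = 0.7143 V
Part 1:
  Read off the nodal solution: V_1 = 0.7143 V
Part 2:
  I_R2 = (V_1 - V_2)/R2 = (0.7143 - 0)/10 = 0.07143 A
  Magnitude: I_R2 = 0.07143 A
Part 3:
  I_R1 = (V_0 - V_1)/R1 = (15 - 0.7143)/200 = 0.07143 A
  P_R1 = I_R1² × R1 = (0.07143)² × 200 = 1.02 W

Final answers:
1. V_1 = 0.7143 V
2. I_R2 = 0.07143 A
3. P_R1 = 1.02 W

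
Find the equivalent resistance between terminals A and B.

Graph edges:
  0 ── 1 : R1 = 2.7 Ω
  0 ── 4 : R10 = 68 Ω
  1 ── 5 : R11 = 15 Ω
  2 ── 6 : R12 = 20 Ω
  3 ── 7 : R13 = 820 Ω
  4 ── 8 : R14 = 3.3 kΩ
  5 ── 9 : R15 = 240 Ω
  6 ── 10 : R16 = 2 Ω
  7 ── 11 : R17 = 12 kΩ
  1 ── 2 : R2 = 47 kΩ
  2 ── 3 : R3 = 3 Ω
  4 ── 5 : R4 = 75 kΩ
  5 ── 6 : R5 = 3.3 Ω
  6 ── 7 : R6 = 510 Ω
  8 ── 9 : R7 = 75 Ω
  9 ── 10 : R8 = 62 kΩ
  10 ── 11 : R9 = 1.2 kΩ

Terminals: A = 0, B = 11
The network is not a plain series/parallel combination. Inject a 1 A test current into terminal A (node 0) and return it from terminal B (node 11); then R_eq = V_A / (1 A).
Nodal analysis, taking node 11 as the 0 V reference.
Current source I_test pushes 1 A into node 0 and draws it out of node 11.
KCL at each unknown node (sum of currents leaving = 0; resistances in Ω):
  Node 0: (V_0 - V_1)/2.7 + (V_0 - V_4)/68 - 1 = 0
  Node 1: (V_1 - V_0)/2.7 + (V_1 - V_2)/47000 + (V_1 - V_5)/15 = 0
  Node 2: (V_2 - V_1)/47000 + (V_2 - V_3)/3 + (V_2 - V_6)/20 = 0
  Node 3: (V_3 - V_2)/3 + (V_3 - V_7)/820 = 0
  Node 4: (V_4 - V_0)/68 + (V_4 - V_5)/75000 + (V_4 - V_8)/3300 = 0
  Node 5: (V_5 - V_1)/15 + (V_5 - V_4)/75000 + (V_5 - V_6)/3.3 + (V_5 - V_9)/240 = 0
  Node 6: (V_6 - V_2)/20 + (V_6 - V_5)/3.3 + (V_6 - V_7)/510 + (V_6 - V_10)/2 = 0
  Node 7: (V_7 - V_3)/820 + (V_7 - V_6)/510 + (V_7 - 0)/12000 = 0
  Node 8: (V_8 - V_4)/3300 + (V_8 - V_9)/75 = 0
  Node 9: (V_9 - V_5)/240 + (V_9 - V_8)/75 + (V_9 - V_10)/62000 = 0
  Node 10: (V_10 - V_6)/2 + (V_10 - V_9)/62000 + (V_10 - 0)/1200 = 0
Collecting terms (coefficients in siemens):
  0.3851·V_0 - 0.3704·V_1 - 0.01471·V_4 = 1
  0.4371·V_1 - 0.3704·V_0 - 0.00002128·V_2 - 0.06667·V_5 = 0
  0.3834·V_2 - 0.00002128·V_1 - 0.3333·V_3 - 0.05·V_6 = 0
  0.3346·V_3 - 0.3333·V_2 - 0.00122·V_7 = 0
  0.01502·V_4 - 0.01471·V_0 - 0.00001333·V_5 - 0.000303·V_8 = 0
  0.3739·V_5 - 0.06667·V_1 - 0.00001333·V_4 - 0.303·V_6 - 0.004167·V_9 = 0
  0.855·V_6 - 0.05·V_2 - 0.303·V_5 - 0.001961·V_7 - 0.5·V_10 = 0
  0.003264·V_7 - 0.00122·V_3 - 0.001961·V_6 = 0
  0.01364·V_8 - 0.000303·V_4 - 0.01333·V_9 = 0
  0.01752·V_9 - 0.004167·V_5 - 0.01333·V_8 - 0.00001613·V_10 = 0
  0.5008·V_10 - 0.5·V_6 - 0.00001613·V_9 = 0
Solving these 11 simultaneous equations (Gaussian elimination) gives:
  V_0 = 1116 V, V_1 = 1113 V, V_2 = 1094 V, V_3 = 1094 V
  V_4 = 1116 V, V_5 = 1098 V, V_6 = 1095 V, V_7 = 1067 V
  V_8 = 1100 V, V_9 = 1100 V, V_10 = 1093 V
R_eq = V_0 / 1 A = 1116 Ω = 1.116 kΩ

Final answer: 1.116 kΩ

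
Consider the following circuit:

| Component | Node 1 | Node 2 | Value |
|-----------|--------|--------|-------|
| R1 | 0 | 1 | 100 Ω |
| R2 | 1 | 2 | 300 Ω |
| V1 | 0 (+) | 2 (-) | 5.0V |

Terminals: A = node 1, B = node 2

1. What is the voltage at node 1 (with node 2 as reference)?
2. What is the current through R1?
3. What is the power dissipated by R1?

Nodal analysis, taking node 2 as the 0 V reference.
Source V1 fixes V_0 = 5 V.
KCL at each unknown node (sum of currents leaving = 0; resistances in Ω):
  Node 1: (V_1 - 5)/100 + (V_1 - 0)/300 = 0
Collecting terms: 0.01333 × V_1 = 0.05  =>  V_1 = 3.75 V
Part 1:
  Read off the nodal solution: V_1 = 3.75 V
Part 2:
  I_R1 = (V_0 - V_1)/R1 = (5 - 3.75)/100 = 0.0125 A
  Magnitude: I_R1 = 0.0125 A
Part 3:
  I_R1 = (V_0 - V_1)/R1 = (5 - 3.75)/100 = 0.0125 A
  P_R1 = I_R1² × R1 = (0.0125)² × 100 = 0.01562 W

Final answers:
1. V_1 = 3.75 V
2. I_R1 = 0.0125 A
3. P_R1 = 0.01562 W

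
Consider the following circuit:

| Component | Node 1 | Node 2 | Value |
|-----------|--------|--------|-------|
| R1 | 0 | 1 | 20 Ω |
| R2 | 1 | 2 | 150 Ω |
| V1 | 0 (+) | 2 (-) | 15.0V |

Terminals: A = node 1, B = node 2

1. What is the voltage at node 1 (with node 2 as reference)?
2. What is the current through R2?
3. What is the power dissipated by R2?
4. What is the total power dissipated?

Nodal analysis, taking node 2 as the 0 V reference.
Source V1 fixes V_0 = 15 V.
KCL at each unknown node (sum of currents leaving = 0; resistances in Ω):
  Node 1: (V_1 - 15)/20 + (V_1 - 0)/150 = 0
Collecting terms: 0.05667 × V_1 = 0.75  =>  V_1 = 13.24 V
Part 1:
  Read off the nodal solution: V_1 = 13.24 V
Part 2:
  I_R2 = (V_1 - V_2)/R2 = (13.24 - 0)/150 = 0.08824 A
  Magnitude: I_R2 = 0.08824 A
Part 3:
  I_R2 = (V_1 - V_2)/R2 = (13.24 - 0)/150 = 0.08824 A
  P_R2 = I_R2² × R2 = (0.08824)² × 150 = 1.168 W
Part 4:
  Power in each resistor, P = (ΔV)²/R:
    P_R1 = (15 - 13.24)²/20 = 0.1557 W
    P_R2 = (13.24 - 0)²/150 = 1.168 W
  P_total = P_R1 + P_R2 = 1.324 W

Final answers:
1. V_1 = 13.24 V
2. I_R2 = 0.08824 A
3. P_R2 = 1.168 W
4. P_total = 1.324 W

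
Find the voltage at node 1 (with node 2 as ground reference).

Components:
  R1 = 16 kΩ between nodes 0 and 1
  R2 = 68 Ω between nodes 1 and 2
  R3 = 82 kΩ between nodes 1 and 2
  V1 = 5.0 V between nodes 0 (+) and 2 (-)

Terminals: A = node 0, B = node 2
Nodal analysis, taking node 2 as the 0 V reference.
Source V1 fixes V_0 = 5 V.
KCL at each unknown node (sum of currents leaving = 0; resistances in Ω):
  Node 1: (V_1 - 5)/16000 + (V_1 - 0)/68 + (V_1 - 0)/82000 = 0
Collecting terms: 0.01478 × V_1 = 0.0003125  =>  V_1 = 0.02114 V
The requested potential is V_1 = 0.02114 V.

Final answer: V_1 = 0.02114 V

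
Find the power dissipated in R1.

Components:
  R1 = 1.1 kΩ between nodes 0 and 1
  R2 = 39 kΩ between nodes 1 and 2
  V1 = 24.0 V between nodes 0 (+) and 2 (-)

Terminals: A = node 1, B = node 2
Nodal analysis, taking node 2 as the 0 V reference.
Source V1 fixes V_0 = 24 V.
KCL at each unknown node (sum of currents leaving = 0; resistances in Ω):
  Node 1: (V_1 - 24)/1100 + (V_1 - 0)/39000 = 0
Collecting terms: 0.0009347 × V_1 = 0.02182  =>  V_1 = 23.34 V
I_R1 = (V_0 - V_1)/R1 = (24 - 23.34)/1100 = 0.0005985 A
P_R1 = I_R1² × R1 = (0.0005985)² × 1100 = 0.000394 W

Final answer: 0.000394 W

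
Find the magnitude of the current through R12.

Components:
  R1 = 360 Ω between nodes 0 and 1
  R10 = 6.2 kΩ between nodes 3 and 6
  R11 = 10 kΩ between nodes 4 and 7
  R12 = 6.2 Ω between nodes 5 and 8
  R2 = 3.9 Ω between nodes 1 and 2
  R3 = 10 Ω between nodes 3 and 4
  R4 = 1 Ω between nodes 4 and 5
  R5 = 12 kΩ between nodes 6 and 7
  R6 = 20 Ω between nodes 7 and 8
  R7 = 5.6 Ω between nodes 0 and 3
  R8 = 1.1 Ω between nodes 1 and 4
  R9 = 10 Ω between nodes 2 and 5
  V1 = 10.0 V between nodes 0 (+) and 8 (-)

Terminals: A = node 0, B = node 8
Nodal analysis, taking node 8 as the 0 V reference.
Source V1 fixes V_0 = 10 V.
KCL at each unknown node (sum of currents leaving = 0; resistances in Ω):
  Node 1: (V_1 - 10)/360 + (V_1 - V_2)/3.9 + (V_1 - V_4)/1.1 = 0
  Node 2: (V_2 - V_1)/3.9 + (V_2 - V_5)/10 = 0
  Node 3: (V_3 - V_4)/10 + (V_3 - 10)/5.6 + (V_3 - V_6)/6200 = 0
  Node 4: (V_4 - V_3)/10 + (V_4 - V_5)/1 + (V_4 - V_1)/1.1 + (V_4 - V_7)/10000 = 0
  Node 5: (V_5 - V_4)/1 + (V_5 - V_2)/10 + (V_5 - 0)/6.2 = 0
  Node 6: (V_6 - V_7)/12000 + (V_6 - V_3)/6200 = 0
  Node 7: (V_7 - V_6)/12000 + (V_7 - 0)/20 + (V_7 - V_4)/10000 = 0
Collecting terms (coefficients in siemens):
  1.168·V_1 - 0.2564·V_2 - 0.9091·V_4 = 0.02778
  0.3564·V_2 - 0.2564·V_1 - 0.1·V_5 = 0
  0.2787·V_3 - 0.1·V_4 - 0.0001613·V_6 = 1.786
  2.009·V_4 - 0.9091·V_1 - 0.1·V_3 - 1·V_5 - 0.0001·V_7 = 0
  1.261·V_5 - 0.1·V_2 - 1·V_4 = 0
  0.0002446·V_6 - 0.0001613·V_3 - 0.00008333·V_7 = 0
  0.05018·V_7 - 0.0001·V_4 - 0.00008333·V_6 = 0
Solving these 7 simultaneous equations (Gaussian elimination) gives:
  V_1 = 3.216 V, V_2 = 3.101 V, V_3 = 7.568 V, V_4 = 3.228 V
  V_5 = 2.805 V, V_6 = 4.995 V, V_7 = 0.01473 V
I_R12 = (V_5 - V_8)/R12 = (2.805 - 0)/6.2 = 0.4525 A
|I_R12| = 0.4525 A

Final answer: |I_R12| = 0.4525 A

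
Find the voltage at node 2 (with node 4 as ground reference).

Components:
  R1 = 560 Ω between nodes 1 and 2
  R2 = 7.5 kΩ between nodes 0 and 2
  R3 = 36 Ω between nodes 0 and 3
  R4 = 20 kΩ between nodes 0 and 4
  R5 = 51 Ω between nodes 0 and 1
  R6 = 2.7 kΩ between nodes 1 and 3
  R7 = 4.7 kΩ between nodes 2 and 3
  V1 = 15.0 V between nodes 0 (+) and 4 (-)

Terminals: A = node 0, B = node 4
Nodal analysis, taking node 4 as the 0 V reference.
Source V1 fixes V_0 = 15 V.
KCL at each unknown node (sum of currents leaving = 0; resistances in Ω):
  Node 1: (V_1 - V_2)/560 + (V_1 - 15)/51 + (V_1 - V_3)/2700 = 0
  Node 2: (V_2 - V_1)/560 + (V_2 - 15)/7500 + (V_2 - V_3)/4700 = 0
  Node 3: (V_3 - 15)/36 + (V_3 - V_1)/2700 + (V_3 - V_2)/4700 = 0
Collecting terms (coefficients in siemens):
  0.02176·V_1 - 0.001786·V_2 - 0.0003704·V_3 = 0.2941
  0.002132·V_2 - 0.001786·V_1 - 0.0002128·V_3 = 0.002
  0.02836·V_3 - 0.0003704·V_1 - 0.0002128·V_2 = 0.4167
Solving these 3 simultaneous equations (Gaussian elimination) gives:
  V_1 = 15 V, V_2 = 15 V, V_3 = 15 V
The requested potential is V_2 = 15 V.

Final answer: V_2 = 15 V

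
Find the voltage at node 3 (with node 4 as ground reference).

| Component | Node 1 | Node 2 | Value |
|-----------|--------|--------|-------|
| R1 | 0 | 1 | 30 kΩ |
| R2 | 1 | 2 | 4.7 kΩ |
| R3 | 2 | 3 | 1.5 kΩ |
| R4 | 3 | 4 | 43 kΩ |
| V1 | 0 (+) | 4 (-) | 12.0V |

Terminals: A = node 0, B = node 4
Nodal analysis, taking node 4 as the 0 V reference.
Source V1 fixes V_0 = 12 V.
KCL at each unknown node (sum of currents leaving = 0; resistances in Ω):
  Node 1: (V_1 - 12)/30000 + (V_1 - V_2)/4700 = 0
  Node 2: (V_2 - V_1)/4700 + (V_2 - V_3)/1500 = 0
  Node 3: (V_3 - V_2)/1500 + (V_3 - 0)/43000 = 0
Collecting terms (coefficients in siemens):
  0.0002461·V_1 - 0.0002128·V_2 = 0.0004
  0.0008794·V_2 - 0.0002128·V_1 - 0.0006667·V_3 = 0
  0.0006899·V_3 - 0.0006667·V_2 = 0
Solving these 3 simultaneous equations (Gaussian elimination) gives:
  V_1 = 7.455 V, V_2 = 6.742 V, V_3 = 6.515 V
The requested potential is V_3 = 6.515 V.

Final answer: V_3 = 6.515 V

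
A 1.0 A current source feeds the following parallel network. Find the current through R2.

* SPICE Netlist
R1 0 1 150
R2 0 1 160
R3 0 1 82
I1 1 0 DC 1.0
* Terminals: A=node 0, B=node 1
All resistors sit directly between nodes 0 and 1, so they are in parallel and share one voltage V; the full source current 1 A splits among them.
1/R_par = 1/150 + 1/160 + 1/82 = 0.02511 S  =>  R_par = 39.82 Ω
V = I × R_par = 1 × 39.82 = 39.82 V
I_R2 = V/R2 = 39.82/160 = 0.2489 A

Final answer: 0.2489 A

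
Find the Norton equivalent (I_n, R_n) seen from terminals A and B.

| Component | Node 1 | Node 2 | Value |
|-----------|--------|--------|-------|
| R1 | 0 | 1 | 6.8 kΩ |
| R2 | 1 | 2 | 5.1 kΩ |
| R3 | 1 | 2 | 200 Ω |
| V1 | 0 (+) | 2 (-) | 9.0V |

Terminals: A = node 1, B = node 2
Find the Thévenin equivalent first; then I_n = V_th/R_th and R_n = R_th.
Step 1 — V_th is the open-circuit voltage V_A - V_B (nothing connected across the terminals).
Nodal analysis, taking node 2 as the 0 V reference.
Source V1 fixes V_0 = 9 V.
KCL at each unknown node (sum of currents leaving = 0; resistances in Ω):
  Node 1: (V_1 - 9)/6800 + (V_1 - 0)/5100 + (V_1 - 0)/200 = 0
Collecting terms: 0.005343 × V_1 = 0.001324  =>  V_1 = 0.2477 V
V_th = V_1 - V_2 = 0.2477 - 0 = 0.2477 V
Step 2 — R_th: zero the source — replace V1 by a short circuit (node 2 merges into node 0) — and find the resistance seen between A (node 1) and B (node 0).
Reduce the network between node 1 (A) and node 0 (B) by series/parallel combination:
  Rp1 = R1 ‖ R2 ‖ R3 (parallel, all between nodes 0 and 1) = 1/(1/6800 + 1/5100 + 1/200) = 187.2 Ω
R_th = 187.2 Ω
I_n = V_th/R_th = 0.2477/187.2 = 0.001324 A, and R_n = R_th = 187.2 Ω

Final answer: I_n = 0.001324 A, R_n = 187.2 Ω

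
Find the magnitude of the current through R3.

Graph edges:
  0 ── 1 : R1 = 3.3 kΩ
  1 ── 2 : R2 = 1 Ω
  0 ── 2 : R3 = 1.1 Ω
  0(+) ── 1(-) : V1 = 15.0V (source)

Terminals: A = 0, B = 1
Nodal analysis, taking node 1 as the 0 V reference.
Source V1 fixes V_0 = 15 V.
KCL at each unknown node (sum of currents leaving = 0; resistances in Ω):
  Node 2: (V_2 - 0)/1 + (V_2 - 15)/1.1 = 0
Collecting terms: 1.909 × V_2 = 13.64  =>  V_2 = 7.143 V
I_R3 = (V_0 - V_2)/R3 = (15 - 7.143)/1.1 = 7.143 A
|I_R3| = 7.143 A

Final answer: |I_R3| = 7.143 A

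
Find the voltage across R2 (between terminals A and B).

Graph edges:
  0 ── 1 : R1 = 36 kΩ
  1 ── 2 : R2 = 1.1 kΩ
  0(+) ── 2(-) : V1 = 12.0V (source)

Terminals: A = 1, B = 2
R1 and R2 are in series across V1 (node 0 → node 1 → node 2), and the output A–B is taken across R2, so this is a voltage divider.
Series current: I = V1/(R1 + R2) = 12/(36000 + 1100) = 12/37100 = 0.0003235 A
V_R2 = I × R2 = V1 × R2/(R1 + R2) = 12 × 1100/37100 = 0.3558 V

Final answer: 0.3558 V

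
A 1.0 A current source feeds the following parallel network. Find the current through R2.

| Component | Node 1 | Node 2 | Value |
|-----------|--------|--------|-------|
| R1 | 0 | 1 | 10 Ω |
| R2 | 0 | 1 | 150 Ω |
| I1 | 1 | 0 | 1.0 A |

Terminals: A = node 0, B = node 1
All resistors sit directly between nodes 0 and 1, so they are in parallel and share one voltage V; the full source current 1 A splits among them.
1/R_par = 1/10 + 1/150 = 0.1067 S  =>  R_par = 9.375 Ω
V = I × R_par = 1 × 9.375 = 9.375 V
I_R2 = V/R2 = 9.375/150 = 0.0625 A

Final answer: 0.0625 A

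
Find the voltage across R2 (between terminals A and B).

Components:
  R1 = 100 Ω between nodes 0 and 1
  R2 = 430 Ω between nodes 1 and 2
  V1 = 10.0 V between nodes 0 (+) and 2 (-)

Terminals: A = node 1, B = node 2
R1 and R2 are in series across V1 (node 0 → node 1 → node 2), and the output A–B is taken across R2, so this is a voltage divider.
Series current: I = V1/(R1 + R2) = 10/(100 + 430) = 10/530 = 0.01887 A
V_R2 = I × R2 = V1 × R2/(R1 + R2) = 10 × 430/530 = 8.113 V

Final answer: 8.113 V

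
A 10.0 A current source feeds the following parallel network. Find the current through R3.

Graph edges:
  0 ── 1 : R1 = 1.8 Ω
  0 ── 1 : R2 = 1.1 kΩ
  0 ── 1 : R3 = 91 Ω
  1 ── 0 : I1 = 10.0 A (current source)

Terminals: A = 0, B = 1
All resistors sit directly between nodes 0 and 1, so they are in parallel and share one voltage V; the full source current 10 A splits among them.
1/R_par = 1/1.8 + 1/1100 + 1/91 = 0.5675 S  =>  R_par = 1.762 Ω
V = I × R_par = 10 × 1.762 = 17.62 V
I_R3 = V/R3 = 17.62/91 = 0.1937 A

Final answer: 0.1937 A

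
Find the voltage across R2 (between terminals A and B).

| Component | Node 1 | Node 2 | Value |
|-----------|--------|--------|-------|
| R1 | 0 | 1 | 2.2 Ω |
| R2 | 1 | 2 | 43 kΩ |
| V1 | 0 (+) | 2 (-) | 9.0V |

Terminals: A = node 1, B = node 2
R1 and R2 are in series across V1 (node 0 → node 1 → node 2), and the output A–B is taken across R2, so this is a voltage divider.
Series current: I = V1/(R1 + R2) = 9/(2.2 + 43000) = 9/43000 = 0.0002093 A
V_R2 = I × R2 = V1 × R2/(R1 + R2) = 9 × 43000/43000 = 9 V

Final answer: 9 V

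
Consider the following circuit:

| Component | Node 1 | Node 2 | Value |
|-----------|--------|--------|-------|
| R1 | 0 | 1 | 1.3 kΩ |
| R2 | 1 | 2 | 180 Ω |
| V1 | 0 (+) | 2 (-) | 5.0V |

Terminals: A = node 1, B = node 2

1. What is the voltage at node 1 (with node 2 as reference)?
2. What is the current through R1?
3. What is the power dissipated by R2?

Nodal analysis, taking node 2 as the 0 V reference.
Source V1 fixes V_0 = 5 V.
KCL at each unknown node (sum of currents leaving = 0; resistances in Ω):
  Node 1: (V_1 - 5)/1300 + (V_1 - 0)/180 = 0
Collecting terms: 0.006325 × V_1 = 0.003846  =>  V_1 = 0.6081 V
Part 1:
  Read off the nodal solution: V_1 = 0.6081 V
Part 2:
  I_R1 = (V_0 - V_1)/R1 = (5 - 0.6081)/1300 = 0.003378 A
  Magnitude: I_R1 = 0.003378 A
Part 3:
  I_R2 = (V_1 - V_2)/R2 = (0.6081 - 0)/180 = 0.003378 A
  P_R2 = I_R2² × R2 = (0.003378)² × 180 = 0.002054 W

Final answers:
1. V_1 = 0.6081 V
2. I_R1 = 0.003378 A
3. P_R2 = 0.002054 W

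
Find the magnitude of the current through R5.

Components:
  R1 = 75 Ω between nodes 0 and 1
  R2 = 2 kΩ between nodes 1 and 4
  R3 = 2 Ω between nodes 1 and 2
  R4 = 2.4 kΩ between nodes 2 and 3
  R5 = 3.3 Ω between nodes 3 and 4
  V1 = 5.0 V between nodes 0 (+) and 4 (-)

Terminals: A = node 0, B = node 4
Nodal analysis, taking node 4 as the 0 V reference.
Source V1 fixes V_0 = 5 V.
KCL at each unknown node (sum of currents leaving = 0; resistances in Ω):
  Node 1: (V_1 - 5)/75 + (V_1 - 0)/2000 + (V_1 - V_2)/2 = 0
  Node 2: (V_2 - V_1)/2 + (V_2 - V_3)/2400 = 0
  Node 3: (V_3 - V_2)/2400 + (V_3 - 0)/3.3 = 0
Collecting terms (coefficients in siemens):
  0.5138·V_1 - 0.5·V_2 = 0.06667
  0.5004·V_2 - 0.5·V_1 - 0.0004167·V_3 = 0
  0.3034·V_3 - 0.0004167·V_2 = 0
Solving these 3 simultaneous equations (Gaussian elimination) gives:
  V_1 = 4.679 V, V_2 = 4.675 V, V_3 = 0.006419 V
I_R5 = (V_3 - V_4)/R5 = (0.006419 - 0)/3.3 = 0.001945 A
|I_R5| = 0.001945 A

Final answer: |I_R5| = 0.001945 A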